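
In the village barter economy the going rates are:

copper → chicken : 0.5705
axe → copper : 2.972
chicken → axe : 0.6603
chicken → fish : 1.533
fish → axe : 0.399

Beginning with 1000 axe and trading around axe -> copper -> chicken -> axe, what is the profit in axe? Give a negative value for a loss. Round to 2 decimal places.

119.56

1000 axe × 2.972 = 2972 copper
2972 copper × 0.5705 = 1695.526 chicken
1695.526 chicken × 0.6603 = 1119.5558178 axe
Net change: 1119.5558178 − 1000 = 119.5558178 axe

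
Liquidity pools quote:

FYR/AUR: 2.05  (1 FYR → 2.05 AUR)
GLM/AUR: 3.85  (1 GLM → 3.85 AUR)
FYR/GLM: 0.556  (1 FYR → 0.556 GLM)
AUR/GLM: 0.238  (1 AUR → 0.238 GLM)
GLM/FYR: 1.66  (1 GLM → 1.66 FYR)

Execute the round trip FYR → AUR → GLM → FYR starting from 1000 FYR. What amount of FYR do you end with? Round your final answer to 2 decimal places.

1000 FYR × 2.05 = 2050 AUR
2050 AUR × 0.238 = 487.9 GLM
487.9 GLM × 1.66 = 809.914 FYR

809.91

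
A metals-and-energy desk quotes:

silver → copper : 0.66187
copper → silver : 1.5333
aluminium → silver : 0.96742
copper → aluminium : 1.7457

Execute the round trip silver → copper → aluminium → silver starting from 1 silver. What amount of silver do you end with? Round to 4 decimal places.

1.1178

1 silver × 0.66187 = 0.66187 copper
0.66187 copper × 1.7457 = 1.155426459 aluminium
1.155426459 aluminium × 0.96742 = 1.11778266496578 silver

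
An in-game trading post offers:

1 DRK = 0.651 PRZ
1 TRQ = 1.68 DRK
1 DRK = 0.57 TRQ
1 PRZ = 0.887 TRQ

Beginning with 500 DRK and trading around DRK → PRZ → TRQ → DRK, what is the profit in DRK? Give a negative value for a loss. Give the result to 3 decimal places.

-14.953

500 DRK × 0.651 = 325.5 PRZ
325.5 PRZ × 0.887 = 288.7185 TRQ
288.7185 TRQ × 1.68 = 485.04708 DRK
Net change: 485.04708 − 500 = -14.95292 DRK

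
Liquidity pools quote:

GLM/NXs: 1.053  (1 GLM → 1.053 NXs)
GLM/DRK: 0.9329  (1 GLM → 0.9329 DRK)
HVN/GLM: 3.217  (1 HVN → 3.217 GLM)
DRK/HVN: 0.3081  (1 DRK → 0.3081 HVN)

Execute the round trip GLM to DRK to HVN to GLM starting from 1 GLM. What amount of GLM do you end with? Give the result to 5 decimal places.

1 GLM × 0.9329 = 0.9329 DRK
0.9329 DRK × 0.3081 = 0.28742649 HVN
0.28742649 HVN × 3.217 = 0.92465101833 GLM

0.92465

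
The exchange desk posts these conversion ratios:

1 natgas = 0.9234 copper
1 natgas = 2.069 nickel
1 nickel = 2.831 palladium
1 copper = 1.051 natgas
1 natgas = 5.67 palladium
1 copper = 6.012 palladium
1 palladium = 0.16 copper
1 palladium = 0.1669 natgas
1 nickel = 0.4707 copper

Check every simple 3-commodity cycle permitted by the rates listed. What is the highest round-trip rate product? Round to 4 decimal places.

copper→natgas→nickel→copper: 1.051 × 2.069 × 0.4707 = 1.02355
palladium→natgas→nickel→palladium: 0.1669 × 2.069 × 2.831 = 0.97759
palladium→copper→natgas→palladium: 0.16 × 1.051 × 5.67 = 0.95347
palladium→natgas→copper→palladium: 0.1669 × 0.9234 × 6.012 = 0.92654
Maximum is copper→natgas→nickel→copper at 1.0235; arbitrage exists.

1.0235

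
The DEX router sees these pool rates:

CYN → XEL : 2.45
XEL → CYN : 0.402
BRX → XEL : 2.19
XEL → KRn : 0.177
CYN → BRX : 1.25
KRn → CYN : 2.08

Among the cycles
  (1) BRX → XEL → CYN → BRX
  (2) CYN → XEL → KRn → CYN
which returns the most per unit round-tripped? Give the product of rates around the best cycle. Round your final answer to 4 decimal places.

1.1005

(1) 2.19 × 0.402 × 1.25 = 1.10048
(2) 2.45 × 0.177 × 2.08 = 0.90199
Highest is cycle (1) at 1.1005 (>1, arbitrage).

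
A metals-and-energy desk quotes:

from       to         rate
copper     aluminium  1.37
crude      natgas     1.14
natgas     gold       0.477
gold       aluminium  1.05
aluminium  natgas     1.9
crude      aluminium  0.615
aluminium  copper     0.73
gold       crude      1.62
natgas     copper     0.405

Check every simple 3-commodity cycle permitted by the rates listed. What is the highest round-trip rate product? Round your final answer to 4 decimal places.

1.0542

copper→aluminium→natgas→copper: 1.37 × 1.9 × 0.405 = 1.05422
natgas→gold→aluminium→natgas: 0.477 × 1.05 × 1.9 = 0.95162
natgas→gold→crude→natgas: 0.477 × 1.62 × 1.14 = 0.88092
Maximum is copper→aluminium→natgas→copper at 1.0542; arbitrage exists.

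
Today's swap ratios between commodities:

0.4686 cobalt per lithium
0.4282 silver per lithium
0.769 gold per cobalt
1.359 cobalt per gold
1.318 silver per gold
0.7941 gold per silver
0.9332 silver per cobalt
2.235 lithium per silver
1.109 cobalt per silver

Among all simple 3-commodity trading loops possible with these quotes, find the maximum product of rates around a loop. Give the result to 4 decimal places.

1.1240

gold→silver→cobalt→gold: 1.318 × 1.109 × 0.769 = 1.12402
gold→cobalt→silver→gold: 1.359 × 0.9332 × 0.7941 = 1.00709
lithium→cobalt→silver→lithium: 0.4686 × 0.9332 × 2.235 = 0.97736
Maximum is gold→silver→cobalt→gold at 1.1240; arbitrage exists.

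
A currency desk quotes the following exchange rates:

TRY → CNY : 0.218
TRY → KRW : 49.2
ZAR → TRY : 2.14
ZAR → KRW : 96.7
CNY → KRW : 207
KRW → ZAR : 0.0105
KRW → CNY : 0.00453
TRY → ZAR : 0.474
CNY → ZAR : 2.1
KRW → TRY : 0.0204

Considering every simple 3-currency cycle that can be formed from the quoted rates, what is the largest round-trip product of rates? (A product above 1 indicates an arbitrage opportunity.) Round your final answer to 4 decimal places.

1.1055

ZAR→TRY→KRW→ZAR: 2.14 × 49.2 × 0.0105 = 1.10552
ZAR→TRY→CNY→ZAR: 2.14 × 0.218 × 2.1 = 0.97969
ZAR→KRW→TRY→ZAR: 96.7 × 0.0204 × 0.474 = 0.93505
CNY→KRW→TRY→CNY: 207 × 0.0204 × 0.218 = 0.92057
ZAR→KRW→CNY→ZAR: 96.7 × 0.00453 × 2.1 = 0.91991
Maximum is ZAR→TRY→KRW→ZAR at 1.1055; arbitrage exists.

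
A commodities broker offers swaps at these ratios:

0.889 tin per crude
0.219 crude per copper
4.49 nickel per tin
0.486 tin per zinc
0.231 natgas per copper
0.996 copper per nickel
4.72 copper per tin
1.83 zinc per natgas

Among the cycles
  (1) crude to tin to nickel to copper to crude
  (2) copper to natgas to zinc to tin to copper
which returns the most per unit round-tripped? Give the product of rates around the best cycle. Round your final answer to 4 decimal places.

0.9697

(1) 0.889 × 4.49 × 0.996 × 0.219 = 0.87067
(2) 0.231 × 1.83 × 0.486 × 4.72 = 0.96971
Highest is cycle (2) at 0.9697 (≤1, no arbitrage).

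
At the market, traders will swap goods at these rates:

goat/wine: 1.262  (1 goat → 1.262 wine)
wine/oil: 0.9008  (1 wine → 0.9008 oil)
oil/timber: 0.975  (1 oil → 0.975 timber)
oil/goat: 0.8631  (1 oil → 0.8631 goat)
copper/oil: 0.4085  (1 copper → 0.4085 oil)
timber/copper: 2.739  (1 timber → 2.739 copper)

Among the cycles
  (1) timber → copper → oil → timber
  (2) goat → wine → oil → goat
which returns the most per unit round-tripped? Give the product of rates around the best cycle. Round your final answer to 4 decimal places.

(1) 2.739 × 0.4085 × 0.975 = 1.09091
(2) 1.262 × 0.9008 × 0.8631 = 0.98118
Highest is cycle (1) at 1.0909 (>1, arbitrage).

1.0909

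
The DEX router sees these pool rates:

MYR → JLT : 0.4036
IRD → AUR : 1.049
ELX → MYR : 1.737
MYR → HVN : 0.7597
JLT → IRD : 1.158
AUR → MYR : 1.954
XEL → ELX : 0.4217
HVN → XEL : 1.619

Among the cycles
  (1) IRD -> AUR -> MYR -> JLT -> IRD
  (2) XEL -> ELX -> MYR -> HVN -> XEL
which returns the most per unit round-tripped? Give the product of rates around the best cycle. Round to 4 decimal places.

(1) 1.049 × 1.954 × 0.4036 × 1.158 = 0.95799
(2) 0.4217 × 1.737 × 0.7597 × 1.619 = 0.90093
Highest is cycle (1) at 0.9580 (≤1, no arbitrage).

0.9580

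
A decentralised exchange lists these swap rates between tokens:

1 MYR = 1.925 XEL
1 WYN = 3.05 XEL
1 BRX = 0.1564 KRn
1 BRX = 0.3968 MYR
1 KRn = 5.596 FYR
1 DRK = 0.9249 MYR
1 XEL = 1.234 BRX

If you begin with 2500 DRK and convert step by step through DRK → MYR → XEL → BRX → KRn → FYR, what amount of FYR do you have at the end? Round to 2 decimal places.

2500 DRK × 0.9249 = 2312.25 MYR
2312.25 MYR × 1.925 = 4451.08125 XEL
4451.08125 XEL × 1.234 = 5492.6342625 BRX
5492.6342625 BRX × 0.1564 = 859.047998655 KRn
859.047998655 KRn × 5.596 = 4807.23260047338 FYR

4807.23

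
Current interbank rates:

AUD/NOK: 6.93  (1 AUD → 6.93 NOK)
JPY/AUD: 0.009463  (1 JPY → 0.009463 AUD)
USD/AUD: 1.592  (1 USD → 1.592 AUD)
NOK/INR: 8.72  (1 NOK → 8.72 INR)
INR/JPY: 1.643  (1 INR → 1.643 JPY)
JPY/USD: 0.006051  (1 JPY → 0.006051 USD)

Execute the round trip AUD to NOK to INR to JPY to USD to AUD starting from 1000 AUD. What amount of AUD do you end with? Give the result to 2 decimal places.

1000 AUD × 6.93 = 6930 NOK
6930 NOK × 8.72 = 60429.6 INR
60429.6 INR × 1.643 = 99285.8328 JPY
99285.8328 JPY × 0.006051 = 600.7785742728 USD
600.7785742728 USD × 1.592 = 956.4394902422976 AUD

956.44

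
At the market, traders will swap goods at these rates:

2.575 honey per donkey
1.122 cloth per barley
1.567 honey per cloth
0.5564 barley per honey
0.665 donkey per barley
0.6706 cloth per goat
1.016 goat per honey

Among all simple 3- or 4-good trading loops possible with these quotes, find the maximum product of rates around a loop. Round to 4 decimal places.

1.0676

honey→goat→cloth→honey: 1.016 × 0.6706 × 1.567 = 1.06764
honey→barley→cloth→honey: 0.5564 × 1.122 × 1.567 = 0.97825
honey→barley→donkey→honey: 0.5564 × 0.665 × 2.575 = 0.95277
Maximum is honey→goat→cloth→honey at 1.0676; arbitrage exists.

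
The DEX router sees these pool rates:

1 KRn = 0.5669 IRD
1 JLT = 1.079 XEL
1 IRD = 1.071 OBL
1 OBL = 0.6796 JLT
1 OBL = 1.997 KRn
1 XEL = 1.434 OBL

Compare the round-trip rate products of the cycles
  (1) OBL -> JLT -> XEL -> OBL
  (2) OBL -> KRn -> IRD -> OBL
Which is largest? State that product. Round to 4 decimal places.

1.2125

(1) 0.6796 × 1.079 × 1.434 = 1.05154
(2) 1.997 × 0.5669 × 1.071 = 1.21248
Highest is cycle (2) at 1.2125 (>1, arbitrage).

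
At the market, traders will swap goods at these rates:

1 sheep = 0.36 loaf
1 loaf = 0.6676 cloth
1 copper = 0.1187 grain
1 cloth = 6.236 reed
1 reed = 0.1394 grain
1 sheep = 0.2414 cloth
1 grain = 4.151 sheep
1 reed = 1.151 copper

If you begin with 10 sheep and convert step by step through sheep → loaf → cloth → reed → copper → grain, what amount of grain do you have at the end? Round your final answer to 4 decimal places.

2.0476

10 sheep × 0.36 = 3.6 loaf
3.6 loaf × 0.6676 = 2.40336 cloth
2.40336 cloth × 6.236 = 14.98735296 reed
14.98735296 reed × 1.151 = 17.25044325696 copper
17.25044325696 copper × 0.1187 = 2.047627614601152 grain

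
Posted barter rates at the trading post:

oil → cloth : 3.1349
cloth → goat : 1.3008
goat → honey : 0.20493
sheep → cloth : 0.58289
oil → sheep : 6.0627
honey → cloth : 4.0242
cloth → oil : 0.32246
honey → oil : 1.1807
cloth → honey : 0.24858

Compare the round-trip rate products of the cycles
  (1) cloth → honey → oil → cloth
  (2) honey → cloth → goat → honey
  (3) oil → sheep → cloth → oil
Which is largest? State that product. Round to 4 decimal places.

(1) 0.24858 × 1.1807 × 3.1349 = 0.92009
(2) 4.0242 × 1.3008 × 0.20493 = 1.07274
(3) 6.0627 × 0.58289 × 0.32246 = 1.13954
Highest is cycle (3) at 1.1395 (>1, arbitrage).

1.1395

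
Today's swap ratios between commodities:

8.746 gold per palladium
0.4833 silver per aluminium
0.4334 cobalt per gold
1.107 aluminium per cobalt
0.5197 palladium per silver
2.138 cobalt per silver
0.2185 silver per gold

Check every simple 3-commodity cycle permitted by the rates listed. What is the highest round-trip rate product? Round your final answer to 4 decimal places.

1.1439

aluminium→silver→cobalt→aluminium: 0.4833 × 2.138 × 1.107 = 1.14386
palladium→gold→silver→palladium: 8.746 × 0.2185 × 0.5197 = 0.99315
Maximum is aluminium→silver→cobalt→aluminium at 1.1439; arbitrage exists.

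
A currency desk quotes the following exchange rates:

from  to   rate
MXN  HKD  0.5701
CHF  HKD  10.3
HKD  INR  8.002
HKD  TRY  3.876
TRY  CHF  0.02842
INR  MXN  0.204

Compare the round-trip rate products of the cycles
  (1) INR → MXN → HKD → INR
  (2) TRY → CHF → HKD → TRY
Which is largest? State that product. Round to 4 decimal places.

1.1346

(1) 0.204 × 0.5701 × 8.002 = 0.93064
(2) 0.02842 × 10.3 × 3.876 = 1.13461
Highest is cycle (2) at 1.1346 (>1, arbitrage).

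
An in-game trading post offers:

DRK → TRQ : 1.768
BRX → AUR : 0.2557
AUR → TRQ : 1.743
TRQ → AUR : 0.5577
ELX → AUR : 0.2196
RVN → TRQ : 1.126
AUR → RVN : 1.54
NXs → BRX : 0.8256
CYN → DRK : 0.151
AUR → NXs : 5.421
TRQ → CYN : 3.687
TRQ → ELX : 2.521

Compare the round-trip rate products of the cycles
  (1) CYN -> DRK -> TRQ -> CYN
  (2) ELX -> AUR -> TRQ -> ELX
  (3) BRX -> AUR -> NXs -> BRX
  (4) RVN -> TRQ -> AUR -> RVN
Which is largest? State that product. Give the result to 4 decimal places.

1.1444

(1) 0.151 × 1.768 × 3.687 = 0.98431
(2) 0.2196 × 1.743 × 2.521 = 0.96495
(3) 0.2557 × 5.421 × 0.8256 = 1.14441
(4) 1.126 × 0.5577 × 1.54 = 0.96707
Highest is cycle (3) at 1.1444 (>1, arbitrage).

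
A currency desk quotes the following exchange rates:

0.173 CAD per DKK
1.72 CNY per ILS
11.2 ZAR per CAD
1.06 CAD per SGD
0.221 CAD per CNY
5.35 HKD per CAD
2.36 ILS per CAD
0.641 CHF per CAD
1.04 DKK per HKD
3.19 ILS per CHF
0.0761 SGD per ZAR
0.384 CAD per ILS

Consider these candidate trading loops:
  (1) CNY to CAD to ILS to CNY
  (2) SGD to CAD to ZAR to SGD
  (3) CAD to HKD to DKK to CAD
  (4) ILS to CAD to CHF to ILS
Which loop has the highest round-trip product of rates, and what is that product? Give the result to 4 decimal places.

(1) 0.221 × 2.36 × 1.72 = 0.89708
(2) 1.06 × 11.2 × 0.0761 = 0.90346
(3) 5.35 × 1.04 × 0.173 = 0.96257
(4) 0.384 × 0.641 × 3.19 = 0.78520
Highest is cycle (3) at 0.9626 (≤1, no arbitrage).

0.9626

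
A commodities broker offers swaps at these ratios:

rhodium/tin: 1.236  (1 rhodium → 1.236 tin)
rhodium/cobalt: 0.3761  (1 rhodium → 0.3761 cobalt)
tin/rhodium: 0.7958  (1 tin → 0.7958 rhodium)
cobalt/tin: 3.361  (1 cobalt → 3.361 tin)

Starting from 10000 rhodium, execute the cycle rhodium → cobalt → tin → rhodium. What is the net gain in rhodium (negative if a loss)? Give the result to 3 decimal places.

59.486

10000 rhodium × 0.3761 = 3761 cobalt
3761 cobalt × 3.361 = 12640.721 tin
12640.721 tin × 0.7958 = 10059.4857718 rhodium
Net change: 10059.4857718 − 10000 = 59.4857718 rhodium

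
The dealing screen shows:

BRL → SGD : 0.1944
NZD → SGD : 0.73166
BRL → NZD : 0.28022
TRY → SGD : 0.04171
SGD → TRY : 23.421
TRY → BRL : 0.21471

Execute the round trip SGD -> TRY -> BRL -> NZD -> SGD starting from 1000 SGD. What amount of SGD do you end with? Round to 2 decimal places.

1000 SGD × 23.421 = 23421 TRY
23421 TRY × 0.21471 = 5028.72291 BRL
5028.72291 BRL × 0.28022 = 1409.1487338402 NZD
1409.1487338402 NZD × 0.73166 = 1031.017762601520732 SGD

1031.02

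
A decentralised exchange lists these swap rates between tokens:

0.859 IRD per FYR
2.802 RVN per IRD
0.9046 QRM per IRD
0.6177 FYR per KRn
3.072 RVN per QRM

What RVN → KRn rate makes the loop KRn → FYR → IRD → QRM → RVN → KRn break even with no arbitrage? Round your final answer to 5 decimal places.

0.67819

Known legs of the cycle: 0.6177 × 0.859 × 0.9046 × 3.072 = 1.47451284412416
For no arbitrage the full-cycle product must be 1, so the missing rate is 1 / 1.47451284412416 ≈ 0.6781901.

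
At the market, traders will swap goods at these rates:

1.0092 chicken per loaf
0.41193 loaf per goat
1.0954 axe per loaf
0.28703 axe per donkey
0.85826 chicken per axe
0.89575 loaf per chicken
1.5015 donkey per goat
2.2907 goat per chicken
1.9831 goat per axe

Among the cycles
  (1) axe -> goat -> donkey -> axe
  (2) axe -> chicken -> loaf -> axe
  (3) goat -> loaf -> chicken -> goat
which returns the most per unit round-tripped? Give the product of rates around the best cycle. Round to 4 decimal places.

0.9523

(1) 1.9831 × 1.5015 × 0.28703 = 0.85467
(2) 0.85826 × 0.89575 × 1.0954 = 0.84213
(3) 0.41193 × 1.0092 × 2.2907 = 0.95229
Highest is cycle (3) at 0.9523 (≤1, no arbitrage).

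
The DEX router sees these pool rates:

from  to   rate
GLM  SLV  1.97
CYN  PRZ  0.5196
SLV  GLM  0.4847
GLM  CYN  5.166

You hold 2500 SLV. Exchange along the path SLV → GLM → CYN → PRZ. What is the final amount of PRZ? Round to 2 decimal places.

3252.64

2500 SLV × 0.4847 = 1211.75 GLM
1211.75 GLM × 5.166 = 6259.9005 CYN
6259.9005 CYN × 0.5196 = 3252.6442998 PRZ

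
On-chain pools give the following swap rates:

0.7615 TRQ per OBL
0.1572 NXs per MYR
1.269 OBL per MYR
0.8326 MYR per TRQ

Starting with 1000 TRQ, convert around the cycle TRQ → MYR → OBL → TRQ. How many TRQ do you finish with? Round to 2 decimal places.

804.58

1000 TRQ × 0.8326 = 832.6 MYR
832.6 MYR × 1.269 = 1056.5694 OBL
1056.5694 OBL × 0.7615 = 804.5775981 TRQ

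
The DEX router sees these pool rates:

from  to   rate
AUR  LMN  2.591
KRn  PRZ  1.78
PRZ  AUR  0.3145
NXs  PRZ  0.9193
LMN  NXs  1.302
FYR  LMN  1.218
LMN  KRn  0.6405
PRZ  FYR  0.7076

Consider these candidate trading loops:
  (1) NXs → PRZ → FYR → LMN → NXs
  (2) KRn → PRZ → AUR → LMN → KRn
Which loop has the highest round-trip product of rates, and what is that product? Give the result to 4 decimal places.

1.0316

(1) 0.9193 × 0.7076 × 1.218 × 1.302 = 1.03158
(2) 1.78 × 0.3145 × 2.591 × 0.6405 = 0.92902
Highest is cycle (1) at 1.0316 (>1, arbitrage).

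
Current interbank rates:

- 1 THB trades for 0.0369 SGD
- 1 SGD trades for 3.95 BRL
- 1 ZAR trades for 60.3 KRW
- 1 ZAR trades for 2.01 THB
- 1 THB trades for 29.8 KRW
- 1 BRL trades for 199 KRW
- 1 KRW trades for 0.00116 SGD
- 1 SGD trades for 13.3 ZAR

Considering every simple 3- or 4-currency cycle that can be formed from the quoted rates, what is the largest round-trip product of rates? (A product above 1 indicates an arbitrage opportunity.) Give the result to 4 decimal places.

0.9864

ZAR→THB→SGD→ZAR: 2.01 × 0.0369 × 13.3 = 0.98645
ZAR→KRW→SGD→ZAR: 60.3 × 0.00116 × 13.3 = 0.93031
ZAR→THB→KRW→SGD→ZAR: 2.01 × 29.8 × 0.00116 × 13.3 = 0.92411
KRW→SGD→BRL→KRW: 0.00116 × 3.95 × 199 = 0.91182
Maximum is ZAR→THB→SGD→ZAR at 0.9864; no arbitrage — every cycle loses value.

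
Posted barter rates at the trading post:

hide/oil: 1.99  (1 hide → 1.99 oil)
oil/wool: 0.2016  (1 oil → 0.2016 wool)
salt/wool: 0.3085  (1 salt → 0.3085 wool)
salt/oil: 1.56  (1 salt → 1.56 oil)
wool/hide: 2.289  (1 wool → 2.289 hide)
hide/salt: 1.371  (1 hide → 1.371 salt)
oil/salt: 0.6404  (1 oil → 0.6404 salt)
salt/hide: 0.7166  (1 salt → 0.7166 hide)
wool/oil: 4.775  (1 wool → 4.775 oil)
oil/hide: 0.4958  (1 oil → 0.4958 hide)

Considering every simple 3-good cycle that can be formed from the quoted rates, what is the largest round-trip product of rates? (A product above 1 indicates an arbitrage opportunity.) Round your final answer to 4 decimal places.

1.0604

oil→hide→salt→oil: 0.4958 × 1.371 × 1.56 = 1.06040
wool→hide→salt→wool: 2.289 × 1.371 × 0.3085 = 0.96814
oil→salt→wool→oil: 0.6404 × 0.3085 × 4.775 = 0.94337
oil→wool→hide→oil: 0.2016 × 2.289 × 1.99 = 0.91831
oil→salt→hide→oil: 0.6404 × 0.7166 × 1.99 = 0.91323
Maximum is oil→hide→salt→oil at 1.0604; arbitrage exists.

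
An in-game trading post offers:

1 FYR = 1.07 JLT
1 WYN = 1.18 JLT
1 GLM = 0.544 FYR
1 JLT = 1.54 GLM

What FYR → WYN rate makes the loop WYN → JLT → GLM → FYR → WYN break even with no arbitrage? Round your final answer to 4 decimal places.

Known legs of the cycle: 1.18 × 1.54 × 0.544 = 0.9885568
For no arbitrage the full-cycle product must be 1, so the missing rate is 1 / 0.9885568 ≈ 1.011576.

1.0116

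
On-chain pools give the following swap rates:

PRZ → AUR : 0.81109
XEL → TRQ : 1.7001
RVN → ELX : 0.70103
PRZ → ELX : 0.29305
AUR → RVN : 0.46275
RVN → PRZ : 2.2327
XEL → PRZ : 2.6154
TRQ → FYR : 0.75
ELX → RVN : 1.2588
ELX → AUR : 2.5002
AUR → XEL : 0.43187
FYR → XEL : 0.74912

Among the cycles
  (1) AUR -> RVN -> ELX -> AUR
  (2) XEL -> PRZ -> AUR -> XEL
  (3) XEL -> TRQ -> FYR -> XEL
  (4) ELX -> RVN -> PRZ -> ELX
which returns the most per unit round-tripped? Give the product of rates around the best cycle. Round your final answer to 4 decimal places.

0.9552

(1) 0.46275 × 0.70103 × 2.5002 = 0.81107
(2) 2.6154 × 0.81109 × 0.43187 = 0.91614
(3) 1.7001 × 0.75 × 0.74912 = 0.95518
(4) 1.2588 × 2.2327 × 0.29305 = 0.82362
Highest is cycle (3) at 0.9552 (≤1, no arbitrage).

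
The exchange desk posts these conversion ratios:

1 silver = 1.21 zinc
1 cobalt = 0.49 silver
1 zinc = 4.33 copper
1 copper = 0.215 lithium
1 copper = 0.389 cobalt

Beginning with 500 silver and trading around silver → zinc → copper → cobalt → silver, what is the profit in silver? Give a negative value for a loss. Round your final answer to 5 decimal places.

-0.66851

500 silver × 1.21 = 605 zinc
605 zinc × 4.33 = 2619.65 copper
2619.65 copper × 0.389 = 1019.04385 cobalt
1019.04385 cobalt × 0.49 = 499.3314865 silver
Net change: 499.3314865 − 500 = -0.6685135 silver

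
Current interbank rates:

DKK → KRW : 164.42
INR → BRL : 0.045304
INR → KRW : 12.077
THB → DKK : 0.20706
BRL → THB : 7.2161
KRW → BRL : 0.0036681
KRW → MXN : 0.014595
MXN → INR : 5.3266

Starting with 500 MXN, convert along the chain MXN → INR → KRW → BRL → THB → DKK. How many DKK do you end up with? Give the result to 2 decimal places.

176.29

500 MXN × 5.3266 = 2663.3 INR
2663.3 INR × 12.077 = 32164.6741 KRW
32164.6741 KRW × 0.0036681 = 117.98324106621 BRL
117.98324106621 BRL × 7.2161 = 851.378865857877981 THB
851.378865857877981 THB × 0.20706 = 176.28650796453221474586 DKK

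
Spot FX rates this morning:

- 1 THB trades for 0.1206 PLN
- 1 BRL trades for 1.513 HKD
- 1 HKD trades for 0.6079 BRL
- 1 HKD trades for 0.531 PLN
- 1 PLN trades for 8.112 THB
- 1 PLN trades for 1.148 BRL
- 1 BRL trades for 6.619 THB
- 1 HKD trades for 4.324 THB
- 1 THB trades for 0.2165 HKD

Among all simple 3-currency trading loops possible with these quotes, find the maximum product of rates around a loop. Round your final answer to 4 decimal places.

0.9326

PLN→THB→HKD→PLN: 8.112 × 0.2165 × 0.531 = 0.93257
PLN→BRL→HKD→PLN: 1.148 × 1.513 × 0.531 = 0.92231
PLN→BRL→THB→PLN: 1.148 × 6.619 × 0.1206 = 0.91639
BRL→THB→HKD→BRL: 6.619 × 0.2165 × 0.6079 = 0.87113
Maximum is PLN→THB→HKD→PLN at 0.9326; no arbitrage — every cycle loses value.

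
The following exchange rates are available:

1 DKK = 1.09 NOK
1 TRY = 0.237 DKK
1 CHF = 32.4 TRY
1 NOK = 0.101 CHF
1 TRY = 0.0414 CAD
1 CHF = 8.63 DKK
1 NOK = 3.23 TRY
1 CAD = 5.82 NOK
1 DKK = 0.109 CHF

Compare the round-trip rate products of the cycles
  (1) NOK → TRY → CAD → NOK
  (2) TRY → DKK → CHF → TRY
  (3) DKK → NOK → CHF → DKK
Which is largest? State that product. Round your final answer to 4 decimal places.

0.9501

(1) 3.23 × 0.0414 × 5.82 = 0.77826
(2) 0.237 × 0.109 × 32.4 = 0.83699
(3) 1.09 × 0.101 × 8.63 = 0.95008
Highest is cycle (3) at 0.9501 (≤1, no arbitrage).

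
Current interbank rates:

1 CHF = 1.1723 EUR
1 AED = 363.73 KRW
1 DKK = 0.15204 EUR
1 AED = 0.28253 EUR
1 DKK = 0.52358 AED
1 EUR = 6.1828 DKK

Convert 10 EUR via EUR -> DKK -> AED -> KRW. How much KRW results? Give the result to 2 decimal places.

10 EUR × 6.1828 = 61.828 DKK
61.828 DKK × 0.52358 = 32.37190424 AED
32.37190424 AED × 363.73 = 11774.6327292152 KRW

11774.63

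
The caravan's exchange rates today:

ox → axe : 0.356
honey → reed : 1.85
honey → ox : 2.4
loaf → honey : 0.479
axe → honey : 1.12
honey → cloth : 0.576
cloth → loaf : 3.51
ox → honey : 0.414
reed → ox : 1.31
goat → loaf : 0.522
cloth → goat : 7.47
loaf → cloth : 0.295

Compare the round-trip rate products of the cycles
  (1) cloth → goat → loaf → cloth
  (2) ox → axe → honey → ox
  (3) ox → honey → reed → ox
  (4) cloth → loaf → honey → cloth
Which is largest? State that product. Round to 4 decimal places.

1.1503

(1) 7.47 × 0.522 × 0.295 = 1.15031
(2) 0.356 × 1.12 × 2.4 = 0.95693
(3) 0.414 × 1.85 × 1.31 = 1.00333
(4) 3.51 × 0.479 × 0.576 = 0.96842
Highest is cycle (1) at 1.1503 (>1, arbitrage).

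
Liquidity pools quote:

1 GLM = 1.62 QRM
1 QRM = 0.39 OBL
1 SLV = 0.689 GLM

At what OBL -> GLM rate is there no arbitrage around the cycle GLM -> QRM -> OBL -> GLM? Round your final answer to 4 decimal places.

Known legs of the cycle: 1.62 × 0.39 = 0.6318
For no arbitrage the full-cycle product must be 1, so the missing rate is 1 / 0.6318 ≈ 1.582779.

1.5828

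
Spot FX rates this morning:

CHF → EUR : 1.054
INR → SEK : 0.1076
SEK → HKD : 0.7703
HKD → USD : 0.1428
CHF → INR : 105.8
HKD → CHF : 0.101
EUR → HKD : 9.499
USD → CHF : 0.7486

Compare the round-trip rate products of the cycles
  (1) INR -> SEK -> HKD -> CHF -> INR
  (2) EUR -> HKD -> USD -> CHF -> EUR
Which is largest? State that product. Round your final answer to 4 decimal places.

1.0703

(1) 0.1076 × 0.7703 × 0.101 × 105.8 = 0.88568
(2) 9.499 × 0.1428 × 0.7486 × 1.054 = 1.07028
Highest is cycle (2) at 1.0703 (>1, arbitrage).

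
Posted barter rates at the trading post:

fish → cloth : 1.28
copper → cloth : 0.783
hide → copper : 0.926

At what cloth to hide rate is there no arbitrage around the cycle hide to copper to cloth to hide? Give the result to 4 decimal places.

1.3792

Known legs of the cycle: 0.926 × 0.783 = 0.725058
For no arbitrage the full-cycle product must be 1, so the missing rate is 1 / 0.725058 ≈ 1.379200.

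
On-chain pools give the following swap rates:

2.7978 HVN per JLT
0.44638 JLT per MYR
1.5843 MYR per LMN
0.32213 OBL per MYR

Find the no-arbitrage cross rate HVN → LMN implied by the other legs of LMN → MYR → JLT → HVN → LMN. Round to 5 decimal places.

0.50541

Known legs of the cycle: 1.5843 × 0.44638 × 2.7978 = 1.9786036955652
For no arbitrage the full-cycle product must be 1, so the missing rate is 1 / 1.9786036955652 ≈ 0.5054069.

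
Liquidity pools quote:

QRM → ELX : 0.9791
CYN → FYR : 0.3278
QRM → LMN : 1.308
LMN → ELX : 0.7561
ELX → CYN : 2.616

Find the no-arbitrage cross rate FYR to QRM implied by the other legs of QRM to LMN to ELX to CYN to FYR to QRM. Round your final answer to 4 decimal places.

Known legs of the cycle: 1.308 × 0.7561 × 2.616 × 0.3278 = 0.84807384767424
For no arbitrage the full-cycle product must be 1, so the missing rate is 1 / 0.84807384767424 ≈ 1.179143.

1.1791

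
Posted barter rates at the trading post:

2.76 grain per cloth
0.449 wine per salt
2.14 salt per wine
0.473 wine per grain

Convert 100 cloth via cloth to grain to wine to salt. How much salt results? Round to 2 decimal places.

100 cloth × 2.76 = 276 grain
276 grain × 0.473 = 130.548 wine
130.548 wine × 2.14 = 279.37272 salt

279.37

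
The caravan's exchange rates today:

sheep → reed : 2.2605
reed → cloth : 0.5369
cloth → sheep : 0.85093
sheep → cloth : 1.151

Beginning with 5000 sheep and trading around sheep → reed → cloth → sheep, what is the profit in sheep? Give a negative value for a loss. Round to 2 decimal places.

163.71

5000 sheep × 2.2605 = 11302.5 reed
11302.5 reed × 0.5369 = 6068.31225 cloth
6068.31225 cloth × 0.85093 = 5163.7089428925 sheep
Net change: 5163.7089428925 − 5000 = 163.7089428925 sheep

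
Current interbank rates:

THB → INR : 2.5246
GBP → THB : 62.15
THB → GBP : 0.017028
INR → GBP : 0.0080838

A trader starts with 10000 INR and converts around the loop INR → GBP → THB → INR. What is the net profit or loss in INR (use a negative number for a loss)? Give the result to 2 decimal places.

10000 INR × 0.0080838 = 80.838 GBP
80.838 GBP × 62.15 = 5024.0817 THB
5024.0817 THB × 2.5246 = 12683.79665982 INR
Net change: 12683.79665982 − 10000 = 2683.79665982 INR

2683.80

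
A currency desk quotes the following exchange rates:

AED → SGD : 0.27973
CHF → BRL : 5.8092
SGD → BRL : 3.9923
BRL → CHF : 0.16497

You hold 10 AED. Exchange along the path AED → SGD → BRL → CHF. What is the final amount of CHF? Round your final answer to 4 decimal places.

1.8423

10 AED × 0.27973 = 2.7973 SGD
2.7973 SGD × 3.9923 = 11.16766079 BRL
11.16766079 BRL × 0.16497 = 1.8423290005263 CHF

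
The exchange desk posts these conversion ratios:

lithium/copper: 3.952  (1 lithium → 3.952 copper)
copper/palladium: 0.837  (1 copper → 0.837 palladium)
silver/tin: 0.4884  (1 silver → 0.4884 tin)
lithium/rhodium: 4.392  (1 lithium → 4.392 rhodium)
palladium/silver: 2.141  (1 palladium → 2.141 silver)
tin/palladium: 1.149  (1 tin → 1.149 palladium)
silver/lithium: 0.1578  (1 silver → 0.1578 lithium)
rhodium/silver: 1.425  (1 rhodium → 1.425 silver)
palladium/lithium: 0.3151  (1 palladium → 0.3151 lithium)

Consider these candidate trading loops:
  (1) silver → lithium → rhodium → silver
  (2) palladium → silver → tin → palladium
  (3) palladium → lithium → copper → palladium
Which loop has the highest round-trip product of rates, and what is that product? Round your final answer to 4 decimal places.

(1) 0.1578 × 4.392 × 1.425 = 0.98761
(2) 2.141 × 0.4884 × 1.149 = 1.20147
(3) 0.3151 × 3.952 × 0.837 = 1.04230
Highest is cycle (2) at 1.2015 (>1, arbitrage).

1.2015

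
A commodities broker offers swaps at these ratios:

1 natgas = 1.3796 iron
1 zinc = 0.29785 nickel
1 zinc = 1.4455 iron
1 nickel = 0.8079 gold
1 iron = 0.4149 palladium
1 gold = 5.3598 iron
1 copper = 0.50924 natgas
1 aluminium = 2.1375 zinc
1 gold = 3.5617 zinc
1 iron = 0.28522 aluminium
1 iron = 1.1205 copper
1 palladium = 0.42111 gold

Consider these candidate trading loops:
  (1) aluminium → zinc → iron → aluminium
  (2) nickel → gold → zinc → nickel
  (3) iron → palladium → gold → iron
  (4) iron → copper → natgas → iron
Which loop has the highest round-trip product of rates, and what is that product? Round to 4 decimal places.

0.9365

(1) 2.1375 × 1.4455 × 0.28522 = 0.88126
(2) 0.8079 × 3.5617 × 0.29785 = 0.85706
(3) 0.4149 × 0.42111 × 5.3598 = 0.93646
(4) 1.1205 × 0.50924 × 1.3796 = 0.78720
Highest is cycle (3) at 0.9365 (≤1, no arbitrage).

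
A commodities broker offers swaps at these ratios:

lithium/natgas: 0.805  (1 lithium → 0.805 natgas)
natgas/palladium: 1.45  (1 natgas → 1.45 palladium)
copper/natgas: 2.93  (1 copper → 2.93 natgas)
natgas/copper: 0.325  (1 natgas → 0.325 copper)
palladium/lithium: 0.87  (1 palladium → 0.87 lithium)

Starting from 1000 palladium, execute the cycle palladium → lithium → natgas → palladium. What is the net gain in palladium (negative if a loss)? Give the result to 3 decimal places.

1000 palladium × 0.87 = 870 lithium
870 lithium × 0.805 = 700.35 natgas
700.35 natgas × 1.45 = 1015.5075 palladium
Net change: 1015.5075 − 1000 = 15.5075 palladium

15.508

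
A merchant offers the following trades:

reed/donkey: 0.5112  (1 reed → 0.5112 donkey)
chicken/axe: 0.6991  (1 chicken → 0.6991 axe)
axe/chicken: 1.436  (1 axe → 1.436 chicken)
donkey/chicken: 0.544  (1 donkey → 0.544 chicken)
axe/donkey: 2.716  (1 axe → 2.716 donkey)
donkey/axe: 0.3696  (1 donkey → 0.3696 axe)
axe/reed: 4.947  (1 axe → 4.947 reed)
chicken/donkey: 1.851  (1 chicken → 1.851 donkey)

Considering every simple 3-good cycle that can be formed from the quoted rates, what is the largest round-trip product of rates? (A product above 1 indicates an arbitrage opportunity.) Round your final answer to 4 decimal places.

1.0329

donkey→chicken→axe→donkey: 0.544 × 0.6991 × 2.716 = 1.03292
donkey→axe→chicken→donkey: 0.3696 × 1.436 × 1.851 = 0.98241
donkey→axe→reed→donkey: 0.3696 × 4.947 × 0.5112 = 0.93468
Maximum is donkey→chicken→axe→donkey at 1.0329; arbitrage exists.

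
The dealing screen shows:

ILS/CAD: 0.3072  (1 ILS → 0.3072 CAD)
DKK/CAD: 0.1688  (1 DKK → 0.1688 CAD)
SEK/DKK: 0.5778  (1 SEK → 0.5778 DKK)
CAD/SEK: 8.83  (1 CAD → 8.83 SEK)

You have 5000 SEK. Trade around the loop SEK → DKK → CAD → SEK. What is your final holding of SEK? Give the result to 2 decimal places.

5000 SEK × 0.5778 = 2889 DKK
2889 DKK × 0.1688 = 487.6632 CAD
487.6632 CAD × 8.83 = 4306.066056 SEK

4306.07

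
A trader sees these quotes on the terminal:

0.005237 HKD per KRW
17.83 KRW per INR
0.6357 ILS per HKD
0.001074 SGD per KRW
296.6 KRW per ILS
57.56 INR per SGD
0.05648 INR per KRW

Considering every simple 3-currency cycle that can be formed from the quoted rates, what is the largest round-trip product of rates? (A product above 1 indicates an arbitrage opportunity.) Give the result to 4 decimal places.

SGD→INR→KRW→SGD: 57.56 × 17.83 × 0.001074 = 1.10224
HKD→ILS→KRW→HKD: 0.6357 × 296.6 × 0.005237 = 0.98743
Maximum is SGD→INR→KRW→SGD at 1.1022; arbitrage exists.

1.1022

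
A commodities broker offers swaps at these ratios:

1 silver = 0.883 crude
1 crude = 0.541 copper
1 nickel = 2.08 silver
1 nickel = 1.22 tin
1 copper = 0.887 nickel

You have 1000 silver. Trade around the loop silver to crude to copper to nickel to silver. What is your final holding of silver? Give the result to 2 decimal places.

1000 silver × 0.883 = 883 crude
883 crude × 0.541 = 477.703 copper
477.703 copper × 0.887 = 423.722561 nickel
423.722561 nickel × 2.08 = 881.34292688 silver

881.34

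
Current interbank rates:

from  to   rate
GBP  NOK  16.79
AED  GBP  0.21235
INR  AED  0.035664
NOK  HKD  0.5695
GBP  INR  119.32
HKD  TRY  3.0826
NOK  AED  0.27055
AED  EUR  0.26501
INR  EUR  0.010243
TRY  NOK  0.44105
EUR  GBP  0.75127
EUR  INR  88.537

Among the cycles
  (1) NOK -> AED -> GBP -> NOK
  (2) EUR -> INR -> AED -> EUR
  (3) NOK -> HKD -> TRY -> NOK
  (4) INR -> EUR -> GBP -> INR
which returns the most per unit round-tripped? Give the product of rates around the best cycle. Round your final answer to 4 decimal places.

(1) 0.27055 × 0.21235 × 16.79 = 0.96461
(2) 88.537 × 0.035664 × 0.26501 = 0.83679
(3) 0.5695 × 3.0826 × 0.44105 = 0.77428
(4) 0.010243 × 0.75127 × 119.32 = 0.91820
Highest is cycle (1) at 0.9646 (≤1, no arbitrage).

0.9646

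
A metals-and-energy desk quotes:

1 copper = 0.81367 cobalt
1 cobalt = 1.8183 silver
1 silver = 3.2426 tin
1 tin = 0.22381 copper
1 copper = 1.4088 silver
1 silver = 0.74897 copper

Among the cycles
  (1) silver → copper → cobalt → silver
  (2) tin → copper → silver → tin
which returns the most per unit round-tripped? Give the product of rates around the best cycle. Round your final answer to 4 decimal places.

(1) 0.74897 × 0.81367 × 1.8183 = 1.10810
(2) 0.22381 × 1.4088 × 3.2426 = 1.02240
Highest is cycle (1) at 1.1081 (>1, arbitrage).

1.1081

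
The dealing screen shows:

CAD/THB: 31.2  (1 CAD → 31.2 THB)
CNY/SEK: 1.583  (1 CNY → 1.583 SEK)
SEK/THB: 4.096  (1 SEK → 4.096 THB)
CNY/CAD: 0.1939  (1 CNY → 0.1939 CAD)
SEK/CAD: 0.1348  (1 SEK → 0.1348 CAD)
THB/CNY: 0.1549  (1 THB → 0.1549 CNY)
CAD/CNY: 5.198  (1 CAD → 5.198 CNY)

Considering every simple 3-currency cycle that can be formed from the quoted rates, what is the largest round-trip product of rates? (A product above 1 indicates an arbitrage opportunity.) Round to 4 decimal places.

1.1092

CNY→SEK→CAD→CNY: 1.583 × 0.1348 × 5.198 = 1.10919
CNY→SEK→THB→CNY: 1.583 × 4.096 × 0.1549 = 1.00437
CNY→CAD→THB→CNY: 0.1939 × 31.2 × 0.1549 = 0.93710
Maximum is CNY→SEK→CAD→CNY at 1.1092; arbitrage exists.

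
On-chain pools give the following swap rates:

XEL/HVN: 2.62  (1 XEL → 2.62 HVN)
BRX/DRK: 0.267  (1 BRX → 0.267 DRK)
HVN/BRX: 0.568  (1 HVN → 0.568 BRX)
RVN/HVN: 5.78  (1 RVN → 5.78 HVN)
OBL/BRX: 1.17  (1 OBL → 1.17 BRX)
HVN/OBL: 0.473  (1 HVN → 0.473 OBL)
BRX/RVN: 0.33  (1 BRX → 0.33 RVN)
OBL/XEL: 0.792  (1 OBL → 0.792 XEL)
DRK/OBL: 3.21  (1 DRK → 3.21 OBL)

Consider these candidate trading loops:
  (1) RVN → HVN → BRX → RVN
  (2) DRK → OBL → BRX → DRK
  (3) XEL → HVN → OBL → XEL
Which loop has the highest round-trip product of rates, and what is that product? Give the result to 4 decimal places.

1.0834

(1) 5.78 × 0.568 × 0.33 = 1.08340
(2) 3.21 × 1.17 × 0.267 = 1.00277
(3) 2.62 × 0.473 × 0.792 = 0.98149
Highest is cycle (1) at 1.0834 (>1, arbitrage).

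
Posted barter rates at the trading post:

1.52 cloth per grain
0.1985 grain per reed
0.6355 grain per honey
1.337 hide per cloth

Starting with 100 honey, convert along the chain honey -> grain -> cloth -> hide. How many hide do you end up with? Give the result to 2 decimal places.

100 honey × 0.6355 = 63.55 grain
63.55 grain × 1.52 = 96.596 cloth
96.596 cloth × 1.337 = 129.148852 hide

129.15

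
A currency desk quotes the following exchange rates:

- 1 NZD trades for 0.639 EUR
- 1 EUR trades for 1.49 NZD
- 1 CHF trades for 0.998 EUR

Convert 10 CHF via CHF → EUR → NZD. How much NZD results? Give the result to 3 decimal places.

10 CHF × 0.998 = 9.98 EUR
9.98 EUR × 1.49 = 14.8702 NZD

14.870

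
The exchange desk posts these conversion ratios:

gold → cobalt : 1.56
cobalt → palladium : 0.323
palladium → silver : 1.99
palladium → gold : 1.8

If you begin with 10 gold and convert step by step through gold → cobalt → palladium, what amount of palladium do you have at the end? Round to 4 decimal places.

5.0388

10 gold × 1.56 = 15.6 cobalt
15.6 cobalt × 0.323 = 5.0388 palladium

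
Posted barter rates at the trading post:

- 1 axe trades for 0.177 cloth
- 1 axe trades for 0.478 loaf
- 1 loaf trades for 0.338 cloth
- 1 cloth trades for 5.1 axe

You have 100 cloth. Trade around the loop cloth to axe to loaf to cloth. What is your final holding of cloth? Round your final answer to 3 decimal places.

100 cloth × 5.1 = 510 axe
510 axe × 0.478 = 243.78 loaf
243.78 loaf × 0.338 = 82.39764 cloth

82.398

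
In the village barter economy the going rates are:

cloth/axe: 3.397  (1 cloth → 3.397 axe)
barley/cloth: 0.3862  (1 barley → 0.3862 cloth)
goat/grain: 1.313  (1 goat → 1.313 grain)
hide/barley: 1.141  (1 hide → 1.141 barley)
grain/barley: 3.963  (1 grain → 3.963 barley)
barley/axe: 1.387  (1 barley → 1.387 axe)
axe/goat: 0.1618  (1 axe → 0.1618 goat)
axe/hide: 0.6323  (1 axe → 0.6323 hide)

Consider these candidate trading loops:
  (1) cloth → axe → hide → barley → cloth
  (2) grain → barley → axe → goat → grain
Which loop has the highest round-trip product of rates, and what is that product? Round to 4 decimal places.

(1) 3.397 × 0.6323 × 1.141 × 0.3862 = 0.94649
(2) 3.963 × 1.387 × 0.1618 × 1.313 = 1.16773
Highest is cycle (2) at 1.1677 (>1, arbitrage).

1.1677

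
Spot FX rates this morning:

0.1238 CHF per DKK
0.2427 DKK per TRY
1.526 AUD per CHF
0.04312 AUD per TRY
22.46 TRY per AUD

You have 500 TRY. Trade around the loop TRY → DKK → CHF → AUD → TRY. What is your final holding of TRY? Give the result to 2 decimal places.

500 TRY × 0.2427 = 121.35 DKK
121.35 DKK × 0.1238 = 15.02313 CHF
15.02313 CHF × 1.526 = 22.92529638 AUD
22.92529638 AUD × 22.46 = 514.9021566948 TRY

514.90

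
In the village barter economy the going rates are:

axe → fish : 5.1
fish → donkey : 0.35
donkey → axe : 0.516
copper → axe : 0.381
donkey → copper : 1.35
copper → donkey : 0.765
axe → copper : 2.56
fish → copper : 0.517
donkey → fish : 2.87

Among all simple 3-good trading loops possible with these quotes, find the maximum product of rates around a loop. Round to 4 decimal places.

1.1351

fish→copper→donkey→fish: 0.517 × 0.765 × 2.87 = 1.13510
donkey→axe→copper→donkey: 0.516 × 2.56 × 0.765 = 1.01053
fish→copper→axe→fish: 0.517 × 0.381 × 5.1 = 1.00458
fish→donkey→axe→fish: 0.35 × 0.516 × 5.1 = 0.92106
Maximum is fish→copper→donkey→fish at 1.1351; arbitrage exists.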